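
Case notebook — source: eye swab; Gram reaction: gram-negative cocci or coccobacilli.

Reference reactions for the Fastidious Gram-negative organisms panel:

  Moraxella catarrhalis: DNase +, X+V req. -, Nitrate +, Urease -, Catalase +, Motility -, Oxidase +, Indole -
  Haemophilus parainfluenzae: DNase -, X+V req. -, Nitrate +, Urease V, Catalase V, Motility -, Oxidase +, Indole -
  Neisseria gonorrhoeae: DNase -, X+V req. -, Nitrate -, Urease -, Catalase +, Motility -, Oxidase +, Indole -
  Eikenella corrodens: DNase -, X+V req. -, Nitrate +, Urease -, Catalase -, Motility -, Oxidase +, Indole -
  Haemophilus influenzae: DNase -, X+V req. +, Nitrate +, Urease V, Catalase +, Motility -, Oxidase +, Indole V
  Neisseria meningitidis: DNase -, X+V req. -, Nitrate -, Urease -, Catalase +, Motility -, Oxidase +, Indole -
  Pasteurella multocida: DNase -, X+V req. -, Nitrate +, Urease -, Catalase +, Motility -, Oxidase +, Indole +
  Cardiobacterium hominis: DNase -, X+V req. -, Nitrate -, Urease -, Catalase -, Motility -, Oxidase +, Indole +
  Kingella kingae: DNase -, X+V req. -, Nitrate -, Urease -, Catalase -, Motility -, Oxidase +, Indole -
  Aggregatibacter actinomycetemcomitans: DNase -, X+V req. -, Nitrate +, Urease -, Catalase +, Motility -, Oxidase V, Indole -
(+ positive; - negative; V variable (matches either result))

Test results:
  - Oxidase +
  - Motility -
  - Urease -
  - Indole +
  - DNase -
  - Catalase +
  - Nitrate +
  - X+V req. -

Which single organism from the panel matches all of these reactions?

DNase -: excludes Moraxella catarrhalis — 9 left.
Oxidase +: all 9 remaining candidates are consistent.
Nitrate +: excludes Neisseria gonorrhoeae, Neisseria meningitidis, Cardiobacterium hominis, Kingella kingae — 5 left.
Indole +: excludes Haemophilus parainfluenzae, Eikenella corrodens, Aggregatibacter actinomycetemcomitans — 2 left.
Catalase +: all 2 remaining candidates are consistent.
Urease -: all 2 remaining candidates are consistent.
X+V req. -: excludes Haemophilus influenzae — 1 left.
Motility -: the one remaining candidate is consistent.

Pasteurella multocida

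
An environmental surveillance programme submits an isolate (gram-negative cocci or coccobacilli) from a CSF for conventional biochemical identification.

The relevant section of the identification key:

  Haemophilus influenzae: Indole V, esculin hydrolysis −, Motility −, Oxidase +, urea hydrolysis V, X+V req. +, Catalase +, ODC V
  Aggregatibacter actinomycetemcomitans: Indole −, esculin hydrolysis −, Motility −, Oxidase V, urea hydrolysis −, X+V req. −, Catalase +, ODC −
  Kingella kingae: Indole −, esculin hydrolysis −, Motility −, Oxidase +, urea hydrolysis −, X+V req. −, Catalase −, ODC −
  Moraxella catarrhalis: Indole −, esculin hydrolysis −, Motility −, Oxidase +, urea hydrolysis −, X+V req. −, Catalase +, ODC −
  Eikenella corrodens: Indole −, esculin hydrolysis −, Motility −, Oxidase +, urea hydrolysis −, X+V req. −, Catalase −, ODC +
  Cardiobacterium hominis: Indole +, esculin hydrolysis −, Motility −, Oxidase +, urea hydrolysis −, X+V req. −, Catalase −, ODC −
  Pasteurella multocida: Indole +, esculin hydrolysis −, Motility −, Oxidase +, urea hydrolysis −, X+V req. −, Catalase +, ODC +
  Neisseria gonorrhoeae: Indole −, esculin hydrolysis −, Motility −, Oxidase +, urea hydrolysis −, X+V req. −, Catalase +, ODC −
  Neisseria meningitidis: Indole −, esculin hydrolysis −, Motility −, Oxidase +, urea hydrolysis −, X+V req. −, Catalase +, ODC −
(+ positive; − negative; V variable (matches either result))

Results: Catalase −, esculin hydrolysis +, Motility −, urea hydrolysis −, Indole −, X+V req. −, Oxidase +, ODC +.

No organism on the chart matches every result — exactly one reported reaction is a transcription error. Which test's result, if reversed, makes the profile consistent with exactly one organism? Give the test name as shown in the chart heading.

As reported, no row in the chart matches all 8 reactions.
Reversing urea hydrolysis → still no organism matches.
Reversing X+V req. → still no organism matches.
Reversing esculin hydrolysis (to −) → unique match: Eikenella corrodens.
Reversing ODC → still no organism matches.
Reversing Motility → still no organism matches.
Reversing Catalase → still no organism matches.
Reversing Indole → still no organism matches.
Reversing Oxidase → still no organism matches.

esculin hydrolysis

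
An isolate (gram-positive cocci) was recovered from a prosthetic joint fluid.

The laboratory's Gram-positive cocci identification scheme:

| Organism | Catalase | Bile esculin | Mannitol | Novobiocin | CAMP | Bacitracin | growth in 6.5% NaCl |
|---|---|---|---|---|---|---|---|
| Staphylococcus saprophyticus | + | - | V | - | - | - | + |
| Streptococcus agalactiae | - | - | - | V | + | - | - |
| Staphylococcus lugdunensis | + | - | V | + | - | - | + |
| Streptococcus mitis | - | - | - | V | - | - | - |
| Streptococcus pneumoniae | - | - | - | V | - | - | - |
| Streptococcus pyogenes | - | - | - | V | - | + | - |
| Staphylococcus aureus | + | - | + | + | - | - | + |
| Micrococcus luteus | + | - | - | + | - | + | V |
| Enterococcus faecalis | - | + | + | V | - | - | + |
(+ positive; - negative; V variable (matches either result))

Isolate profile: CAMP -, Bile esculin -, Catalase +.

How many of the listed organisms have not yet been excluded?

4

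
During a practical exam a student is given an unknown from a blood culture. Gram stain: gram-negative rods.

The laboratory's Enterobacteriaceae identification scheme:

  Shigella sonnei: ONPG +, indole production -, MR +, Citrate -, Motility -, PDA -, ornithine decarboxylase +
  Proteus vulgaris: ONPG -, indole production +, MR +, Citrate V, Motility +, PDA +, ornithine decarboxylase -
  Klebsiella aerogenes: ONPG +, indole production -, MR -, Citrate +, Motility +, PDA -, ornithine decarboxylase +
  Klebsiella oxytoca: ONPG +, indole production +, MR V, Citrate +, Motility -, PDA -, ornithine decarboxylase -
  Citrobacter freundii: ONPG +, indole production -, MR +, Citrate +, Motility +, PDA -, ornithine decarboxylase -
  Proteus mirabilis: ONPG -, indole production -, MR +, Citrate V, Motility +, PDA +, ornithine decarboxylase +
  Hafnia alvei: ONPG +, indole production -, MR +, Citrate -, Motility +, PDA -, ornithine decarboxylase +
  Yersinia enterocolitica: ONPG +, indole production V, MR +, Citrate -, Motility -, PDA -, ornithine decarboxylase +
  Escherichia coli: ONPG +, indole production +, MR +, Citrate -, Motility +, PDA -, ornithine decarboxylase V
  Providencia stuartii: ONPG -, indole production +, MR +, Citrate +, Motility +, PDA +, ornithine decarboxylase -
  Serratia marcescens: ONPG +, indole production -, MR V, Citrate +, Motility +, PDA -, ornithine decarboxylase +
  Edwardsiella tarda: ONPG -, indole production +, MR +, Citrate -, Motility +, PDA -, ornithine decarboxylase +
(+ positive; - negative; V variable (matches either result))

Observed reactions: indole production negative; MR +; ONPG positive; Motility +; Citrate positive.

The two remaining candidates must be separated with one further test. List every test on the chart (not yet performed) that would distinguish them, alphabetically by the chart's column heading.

ornithine decarboxylase

Motility +: excludes Shigella sonnei, Klebsiella oxytoca, Yersinia enterocolitica — 9 left.
indole production -: excludes Proteus vulgaris, Escherichia coli, Providencia stuartii, Edwardsiella tarda — 5 left.
Citrate +: excludes Hafnia alvei — 4 left.
MR +: excludes Klebsiella aerogenes — 3 left.
ONPG +: excludes Proteus mirabilis — 2 left.
Two candidates remain: Citrobacter freundii and Serratia marcescens.
  PDA: - vs - — same for both, does not separate.
  ornithine decarboxylase: Citrobacter freundii -, Serratia marcescens + — discriminates.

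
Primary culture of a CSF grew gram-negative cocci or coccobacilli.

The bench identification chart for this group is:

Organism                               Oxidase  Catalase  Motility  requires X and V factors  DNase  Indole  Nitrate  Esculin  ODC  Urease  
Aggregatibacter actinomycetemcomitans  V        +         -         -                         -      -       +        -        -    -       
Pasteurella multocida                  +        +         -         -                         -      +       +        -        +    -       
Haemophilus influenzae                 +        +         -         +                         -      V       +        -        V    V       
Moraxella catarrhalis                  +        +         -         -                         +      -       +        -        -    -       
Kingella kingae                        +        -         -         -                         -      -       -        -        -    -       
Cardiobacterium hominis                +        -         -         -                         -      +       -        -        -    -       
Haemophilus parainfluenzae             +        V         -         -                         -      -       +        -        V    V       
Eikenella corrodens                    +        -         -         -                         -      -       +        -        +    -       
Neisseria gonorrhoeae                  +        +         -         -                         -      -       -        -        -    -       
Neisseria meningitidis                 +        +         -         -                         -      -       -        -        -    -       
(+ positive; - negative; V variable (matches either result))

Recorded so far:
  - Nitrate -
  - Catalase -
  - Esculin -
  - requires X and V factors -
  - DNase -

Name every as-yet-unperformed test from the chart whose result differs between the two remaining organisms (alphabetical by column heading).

DNase -: excludes Moraxella catarrhalis — 9 left.
requires X and V factors -: excludes Haemophilus influenzae — 8 left.
Nitrate -: excludes Aggregatibacter actinomycetemcomitans, Pasteurella multocida, Haemophilus parainfluenzae, Eikenella corrodens — 4 left.
Esculin -: all 4 remaining candidates are consistent.
Catalase -: excludes Neisseria gonorrhoeae, Neisseria meningitidis — 2 left.
Two candidates remain: Cardiobacterium hominis and Kingella kingae.
  Oxidase: + vs + — same for both, does not separate.
  Motility: - vs - — same for both, does not separate.
  Indole: Cardiobacterium hominis +, Kingella kingae - — discriminates.
  ODC: - vs - — same for both, does not separate.
  Urease: - vs - — same for both, does not separate.

Indole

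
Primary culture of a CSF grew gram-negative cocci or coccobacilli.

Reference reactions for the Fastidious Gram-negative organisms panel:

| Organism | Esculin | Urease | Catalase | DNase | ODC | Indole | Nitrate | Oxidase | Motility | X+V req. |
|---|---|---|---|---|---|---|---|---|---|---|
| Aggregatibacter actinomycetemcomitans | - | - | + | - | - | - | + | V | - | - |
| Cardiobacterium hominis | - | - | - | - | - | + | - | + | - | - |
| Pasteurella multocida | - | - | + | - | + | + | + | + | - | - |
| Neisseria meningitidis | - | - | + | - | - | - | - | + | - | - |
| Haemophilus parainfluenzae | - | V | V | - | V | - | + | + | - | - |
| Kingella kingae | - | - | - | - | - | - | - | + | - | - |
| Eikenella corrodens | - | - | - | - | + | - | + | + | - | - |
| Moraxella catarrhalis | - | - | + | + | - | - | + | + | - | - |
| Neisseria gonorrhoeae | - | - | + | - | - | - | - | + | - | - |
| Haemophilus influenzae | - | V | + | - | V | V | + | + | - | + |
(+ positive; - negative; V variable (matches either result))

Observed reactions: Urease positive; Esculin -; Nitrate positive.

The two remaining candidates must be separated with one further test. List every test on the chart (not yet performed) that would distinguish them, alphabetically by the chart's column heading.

Esculin -: all 10 remaining candidates are consistent.
Nitrate +: excludes Cardiobacterium hominis, Neisseria meningitidis, Kingella kingae, Neisseria gonorrhoeae — 6 left.
Urease +: excludes Aggregatibacter actinomycetemcomitans, Pasteurella multocida, Eikenella corrodens, Moraxella catarrhalis — 2 left.
Two candidates remain: Haemophilus influenzae and Haemophilus parainfluenzae.
  Catalase: + vs V — variable for at least one, does not separate.
  DNase: - vs - — same for both, does not separate.
  ODC: V vs V — variable for at least one, does not separate.
  Indole: V vs - — variable for at least one, does not separate.
  Oxidase: + vs + — same for both, does not separate.
  Motility: - vs - — same for both, does not separate.
  X+V req.: Haemophilus influenzae +, Haemophilus parainfluenzae - — discriminates.

X+V req.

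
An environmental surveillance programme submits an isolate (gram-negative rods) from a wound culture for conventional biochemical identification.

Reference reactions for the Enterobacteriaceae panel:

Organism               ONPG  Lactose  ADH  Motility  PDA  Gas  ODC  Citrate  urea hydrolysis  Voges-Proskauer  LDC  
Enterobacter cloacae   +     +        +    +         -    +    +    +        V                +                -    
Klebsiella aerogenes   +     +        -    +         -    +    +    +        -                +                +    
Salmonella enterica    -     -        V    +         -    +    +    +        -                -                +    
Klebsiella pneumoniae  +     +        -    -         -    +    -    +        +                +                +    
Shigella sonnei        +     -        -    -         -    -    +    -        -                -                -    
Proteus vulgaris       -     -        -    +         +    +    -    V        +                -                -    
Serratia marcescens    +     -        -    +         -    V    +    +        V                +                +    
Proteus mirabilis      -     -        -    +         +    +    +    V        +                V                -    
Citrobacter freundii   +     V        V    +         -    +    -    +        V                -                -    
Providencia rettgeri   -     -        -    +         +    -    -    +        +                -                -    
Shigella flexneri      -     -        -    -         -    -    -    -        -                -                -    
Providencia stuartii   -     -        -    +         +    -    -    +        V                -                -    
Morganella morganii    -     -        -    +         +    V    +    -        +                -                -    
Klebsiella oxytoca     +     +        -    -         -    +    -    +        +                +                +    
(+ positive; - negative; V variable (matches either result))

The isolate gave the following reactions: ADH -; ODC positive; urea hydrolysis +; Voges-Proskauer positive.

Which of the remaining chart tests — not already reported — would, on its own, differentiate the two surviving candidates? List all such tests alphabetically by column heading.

LDC, ONPG, PDA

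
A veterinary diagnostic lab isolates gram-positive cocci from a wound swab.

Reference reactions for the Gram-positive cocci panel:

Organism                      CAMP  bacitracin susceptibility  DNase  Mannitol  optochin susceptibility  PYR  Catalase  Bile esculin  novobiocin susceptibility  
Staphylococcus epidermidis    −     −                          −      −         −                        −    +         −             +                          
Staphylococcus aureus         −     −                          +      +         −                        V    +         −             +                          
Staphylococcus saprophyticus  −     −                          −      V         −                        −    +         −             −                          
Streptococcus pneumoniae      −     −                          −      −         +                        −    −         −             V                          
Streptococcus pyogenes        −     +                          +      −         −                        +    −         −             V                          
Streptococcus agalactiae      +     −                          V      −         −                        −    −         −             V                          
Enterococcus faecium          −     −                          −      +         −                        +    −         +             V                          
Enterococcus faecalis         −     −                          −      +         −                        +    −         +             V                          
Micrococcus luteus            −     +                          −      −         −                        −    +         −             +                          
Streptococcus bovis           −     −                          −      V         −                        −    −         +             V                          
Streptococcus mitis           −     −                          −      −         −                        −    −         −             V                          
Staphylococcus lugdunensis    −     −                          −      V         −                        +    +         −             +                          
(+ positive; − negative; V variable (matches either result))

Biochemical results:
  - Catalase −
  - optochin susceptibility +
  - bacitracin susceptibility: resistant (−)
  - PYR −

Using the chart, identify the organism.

PYR −: excludes Streptococcus pyogenes, Enterococcus faecium, Enterococcus faecalis, Staphylococcus lugdunensis — 8 left.
optochin susceptibility +: excludes 7 organisms — 1 left.
Catalase −: the one remaining candidate is consistent.
bacitracin susceptibility −: the one remaining candidate is consistent.

Streptococcus pneumoniae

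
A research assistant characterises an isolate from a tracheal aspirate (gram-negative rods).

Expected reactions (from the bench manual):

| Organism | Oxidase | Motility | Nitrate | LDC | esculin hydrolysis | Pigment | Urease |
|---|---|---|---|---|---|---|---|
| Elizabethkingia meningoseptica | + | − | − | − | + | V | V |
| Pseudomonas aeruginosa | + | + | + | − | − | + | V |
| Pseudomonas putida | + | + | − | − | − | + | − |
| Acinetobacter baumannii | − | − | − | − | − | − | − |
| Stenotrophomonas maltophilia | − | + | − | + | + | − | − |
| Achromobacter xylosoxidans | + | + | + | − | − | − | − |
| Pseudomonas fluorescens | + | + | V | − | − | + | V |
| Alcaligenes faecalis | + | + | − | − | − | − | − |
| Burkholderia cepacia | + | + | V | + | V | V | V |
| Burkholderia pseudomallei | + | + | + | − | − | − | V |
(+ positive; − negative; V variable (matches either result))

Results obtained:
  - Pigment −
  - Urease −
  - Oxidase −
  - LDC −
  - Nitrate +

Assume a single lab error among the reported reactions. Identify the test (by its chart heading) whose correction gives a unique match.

Nitrate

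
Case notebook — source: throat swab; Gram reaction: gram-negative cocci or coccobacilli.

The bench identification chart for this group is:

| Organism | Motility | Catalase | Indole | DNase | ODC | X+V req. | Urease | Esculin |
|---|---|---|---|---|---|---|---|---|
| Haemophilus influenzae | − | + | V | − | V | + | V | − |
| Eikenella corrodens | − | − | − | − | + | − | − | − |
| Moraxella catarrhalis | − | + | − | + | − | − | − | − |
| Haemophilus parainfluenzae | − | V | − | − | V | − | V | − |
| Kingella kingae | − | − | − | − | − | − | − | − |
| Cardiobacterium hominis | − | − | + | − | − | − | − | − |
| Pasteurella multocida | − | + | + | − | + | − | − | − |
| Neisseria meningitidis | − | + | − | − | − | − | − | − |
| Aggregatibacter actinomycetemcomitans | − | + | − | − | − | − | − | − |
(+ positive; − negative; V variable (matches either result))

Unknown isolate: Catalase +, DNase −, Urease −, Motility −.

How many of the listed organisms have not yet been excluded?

Motility −: all 9 remaining candidates are consistent.
Urease −: all 9 remaining candidates are consistent.
DNase −: excludes Moraxella catarrhalis — 8 left.
Catalase +: excludes Eikenella corrodens, Kingella kingae, Cardiobacterium hominis — 5 left.
Still consistent: Aggregatibacter actinomycetemcomitans, Haemophilus influenzae, Haemophilus parainfluenzae, Neisseria meningitidis, Pasteurella multocida.

5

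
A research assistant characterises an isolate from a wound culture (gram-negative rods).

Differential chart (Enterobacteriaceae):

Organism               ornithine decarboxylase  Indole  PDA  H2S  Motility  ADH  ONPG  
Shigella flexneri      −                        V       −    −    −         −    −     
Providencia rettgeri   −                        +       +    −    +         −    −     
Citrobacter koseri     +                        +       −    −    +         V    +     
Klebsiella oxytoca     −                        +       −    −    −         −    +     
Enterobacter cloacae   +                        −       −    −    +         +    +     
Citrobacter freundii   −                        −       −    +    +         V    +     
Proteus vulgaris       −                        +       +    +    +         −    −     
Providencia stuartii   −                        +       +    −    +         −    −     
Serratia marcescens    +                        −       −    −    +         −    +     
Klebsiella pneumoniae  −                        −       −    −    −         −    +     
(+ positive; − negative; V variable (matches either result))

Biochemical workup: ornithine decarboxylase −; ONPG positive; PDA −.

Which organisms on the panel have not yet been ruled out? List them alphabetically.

ONPG +: excludes Shigella flexneri, Providencia rettgeri, Proteus vulgaris, Providencia stuartii — 6 left.
ornithine decarboxylase −: excludes Citrobacter koseri, Enterobacter cloacae, Serratia marcescens — 3 left.
PDA −: all 3 remaining candidates are consistent.

Citrobacter freundii, Klebsiella oxytoca, Klebsiella pneumoniae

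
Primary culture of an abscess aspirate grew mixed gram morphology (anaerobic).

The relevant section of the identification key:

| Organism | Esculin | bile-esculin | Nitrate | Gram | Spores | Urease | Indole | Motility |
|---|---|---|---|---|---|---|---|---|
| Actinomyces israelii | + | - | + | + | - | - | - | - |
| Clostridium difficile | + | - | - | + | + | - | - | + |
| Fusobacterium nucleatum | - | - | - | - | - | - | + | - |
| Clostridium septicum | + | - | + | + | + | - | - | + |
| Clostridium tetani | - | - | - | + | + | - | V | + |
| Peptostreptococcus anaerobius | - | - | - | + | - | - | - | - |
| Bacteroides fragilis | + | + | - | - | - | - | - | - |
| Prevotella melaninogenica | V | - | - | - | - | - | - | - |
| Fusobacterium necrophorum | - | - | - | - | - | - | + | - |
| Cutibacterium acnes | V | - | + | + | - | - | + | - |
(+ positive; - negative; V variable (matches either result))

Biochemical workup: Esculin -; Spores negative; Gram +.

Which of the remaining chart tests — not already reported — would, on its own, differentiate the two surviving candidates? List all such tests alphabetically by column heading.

Indole, Nitrate

Spores -: excludes Clostridium difficile, Clostridium septicum, Clostridium tetani — 7 left.
Esculin -: excludes Actinomyces israelii, Bacteroides fragilis — 5 left.
Gram +: excludes Fusobacterium nucleatum, Prevotella melaninogenica, Fusobacterium necrophorum — 2 left.
Two candidates remain: Cutibacterium acnes and Peptostreptococcus anaerobius.
  bile-esculin: - vs - — same for both, does not separate.
  Nitrate: Cutibacterium acnes +, Peptostreptococcus anaerobius - — discriminates.
  Urease: - vs - — same for both, does not separate.
  Indole: Cutibacterium acnes +, Peptostreptococcus anaerobius - — discriminates.
  Motility: - vs - — same for both, does not separate.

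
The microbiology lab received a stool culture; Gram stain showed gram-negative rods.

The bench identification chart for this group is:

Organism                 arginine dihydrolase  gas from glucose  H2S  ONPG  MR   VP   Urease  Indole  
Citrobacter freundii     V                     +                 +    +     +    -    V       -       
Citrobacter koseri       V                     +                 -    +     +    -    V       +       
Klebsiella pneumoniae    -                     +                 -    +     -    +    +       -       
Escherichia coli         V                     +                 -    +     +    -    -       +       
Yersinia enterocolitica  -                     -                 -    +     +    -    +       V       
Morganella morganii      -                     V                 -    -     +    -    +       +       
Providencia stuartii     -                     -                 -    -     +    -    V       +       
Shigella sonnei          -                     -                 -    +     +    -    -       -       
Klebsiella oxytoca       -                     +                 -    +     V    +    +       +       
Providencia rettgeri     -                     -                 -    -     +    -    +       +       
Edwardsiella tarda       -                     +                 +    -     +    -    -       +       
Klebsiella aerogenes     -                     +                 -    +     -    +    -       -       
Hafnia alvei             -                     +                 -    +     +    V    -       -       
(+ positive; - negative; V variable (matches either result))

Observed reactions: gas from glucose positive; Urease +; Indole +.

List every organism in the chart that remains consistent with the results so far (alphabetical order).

Indole +: excludes 5 organisms — 8 left.
gas from glucose +: excludes Yersinia enterocolitica, Providencia stuartii, Providencia rettgeri — 5 left.
Urease +: excludes Escherichia coli, Edwardsiella tarda — 3 left.

Citrobacter koseri, Klebsiella oxytoca, Morganella morganii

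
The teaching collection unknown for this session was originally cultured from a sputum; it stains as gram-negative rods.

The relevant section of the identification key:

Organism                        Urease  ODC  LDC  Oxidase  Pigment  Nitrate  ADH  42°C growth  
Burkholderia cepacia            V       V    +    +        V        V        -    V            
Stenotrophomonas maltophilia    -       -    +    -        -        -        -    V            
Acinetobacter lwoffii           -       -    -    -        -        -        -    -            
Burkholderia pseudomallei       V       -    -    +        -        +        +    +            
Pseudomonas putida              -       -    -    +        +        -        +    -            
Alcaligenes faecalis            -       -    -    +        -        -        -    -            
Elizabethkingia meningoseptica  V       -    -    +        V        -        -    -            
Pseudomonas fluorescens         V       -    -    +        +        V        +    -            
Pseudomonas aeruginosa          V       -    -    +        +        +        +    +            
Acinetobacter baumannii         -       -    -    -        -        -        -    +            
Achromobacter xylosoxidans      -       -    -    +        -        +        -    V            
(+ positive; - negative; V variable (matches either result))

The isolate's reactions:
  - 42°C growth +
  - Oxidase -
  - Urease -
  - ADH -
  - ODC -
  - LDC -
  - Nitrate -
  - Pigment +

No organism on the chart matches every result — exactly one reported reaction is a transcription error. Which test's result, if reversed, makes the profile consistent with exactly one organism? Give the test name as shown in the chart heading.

As reported, no row in the chart matches all 8 reactions.
Reversing Pigment (to -) → unique match: Acinetobacter baumannii.
Reversing 42°C growth → still no organism matches.
Reversing Urease → still no organism matches.
Reversing ADH → still no organism matches.
Reversing Oxidase → still no organism matches.
Reversing ODC → still no organism matches.
Reversing LDC → still no organism matches.
Reversing Nitrate → still no organism matches.

Pigment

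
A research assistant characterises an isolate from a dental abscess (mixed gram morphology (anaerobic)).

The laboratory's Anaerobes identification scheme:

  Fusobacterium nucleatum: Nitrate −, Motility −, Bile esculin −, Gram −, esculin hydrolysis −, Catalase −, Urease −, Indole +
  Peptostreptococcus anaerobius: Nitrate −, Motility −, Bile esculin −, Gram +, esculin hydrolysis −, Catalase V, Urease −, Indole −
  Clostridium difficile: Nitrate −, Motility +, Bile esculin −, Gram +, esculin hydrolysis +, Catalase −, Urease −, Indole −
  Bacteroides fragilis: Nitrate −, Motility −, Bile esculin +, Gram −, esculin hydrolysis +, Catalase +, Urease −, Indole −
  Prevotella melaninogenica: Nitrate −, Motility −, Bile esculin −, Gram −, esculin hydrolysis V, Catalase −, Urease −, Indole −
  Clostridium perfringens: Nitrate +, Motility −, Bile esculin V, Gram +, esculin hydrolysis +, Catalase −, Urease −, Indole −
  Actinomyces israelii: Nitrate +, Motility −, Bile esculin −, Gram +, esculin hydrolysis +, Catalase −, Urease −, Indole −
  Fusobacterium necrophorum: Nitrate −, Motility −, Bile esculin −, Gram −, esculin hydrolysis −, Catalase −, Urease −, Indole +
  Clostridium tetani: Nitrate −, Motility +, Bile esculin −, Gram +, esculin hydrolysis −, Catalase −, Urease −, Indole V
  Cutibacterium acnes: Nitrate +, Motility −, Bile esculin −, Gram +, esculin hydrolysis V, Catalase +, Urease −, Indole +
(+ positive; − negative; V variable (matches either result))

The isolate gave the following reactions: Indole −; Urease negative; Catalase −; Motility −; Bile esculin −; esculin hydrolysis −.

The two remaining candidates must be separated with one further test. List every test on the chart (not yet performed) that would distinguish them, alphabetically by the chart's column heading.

Gram

esculin hydrolysis −: excludes Clostridium difficile, Bacteroides fragilis, Clostridium perfringens, Actinomyces israelii — 6 left.
Urease −: all 6 remaining candidates are consistent.
Indole −: excludes Fusobacterium nucleatum, Fusobacterium necrophorum, Cutibacterium acnes — 3 left.
Catalase −: all 3 remaining candidates are consistent.
Bile esculin −: all 3 remaining candidates are consistent.
Motility −: excludes Clostridium tetani — 2 left.
Two candidates remain: Peptostreptococcus anaerobius and Prevotella melaninogenica.
  Nitrate: − vs − — same for both, does not separate.
  Gram: Peptostreptococcus anaerobius +, Prevotella melaninogenica − — discriminates.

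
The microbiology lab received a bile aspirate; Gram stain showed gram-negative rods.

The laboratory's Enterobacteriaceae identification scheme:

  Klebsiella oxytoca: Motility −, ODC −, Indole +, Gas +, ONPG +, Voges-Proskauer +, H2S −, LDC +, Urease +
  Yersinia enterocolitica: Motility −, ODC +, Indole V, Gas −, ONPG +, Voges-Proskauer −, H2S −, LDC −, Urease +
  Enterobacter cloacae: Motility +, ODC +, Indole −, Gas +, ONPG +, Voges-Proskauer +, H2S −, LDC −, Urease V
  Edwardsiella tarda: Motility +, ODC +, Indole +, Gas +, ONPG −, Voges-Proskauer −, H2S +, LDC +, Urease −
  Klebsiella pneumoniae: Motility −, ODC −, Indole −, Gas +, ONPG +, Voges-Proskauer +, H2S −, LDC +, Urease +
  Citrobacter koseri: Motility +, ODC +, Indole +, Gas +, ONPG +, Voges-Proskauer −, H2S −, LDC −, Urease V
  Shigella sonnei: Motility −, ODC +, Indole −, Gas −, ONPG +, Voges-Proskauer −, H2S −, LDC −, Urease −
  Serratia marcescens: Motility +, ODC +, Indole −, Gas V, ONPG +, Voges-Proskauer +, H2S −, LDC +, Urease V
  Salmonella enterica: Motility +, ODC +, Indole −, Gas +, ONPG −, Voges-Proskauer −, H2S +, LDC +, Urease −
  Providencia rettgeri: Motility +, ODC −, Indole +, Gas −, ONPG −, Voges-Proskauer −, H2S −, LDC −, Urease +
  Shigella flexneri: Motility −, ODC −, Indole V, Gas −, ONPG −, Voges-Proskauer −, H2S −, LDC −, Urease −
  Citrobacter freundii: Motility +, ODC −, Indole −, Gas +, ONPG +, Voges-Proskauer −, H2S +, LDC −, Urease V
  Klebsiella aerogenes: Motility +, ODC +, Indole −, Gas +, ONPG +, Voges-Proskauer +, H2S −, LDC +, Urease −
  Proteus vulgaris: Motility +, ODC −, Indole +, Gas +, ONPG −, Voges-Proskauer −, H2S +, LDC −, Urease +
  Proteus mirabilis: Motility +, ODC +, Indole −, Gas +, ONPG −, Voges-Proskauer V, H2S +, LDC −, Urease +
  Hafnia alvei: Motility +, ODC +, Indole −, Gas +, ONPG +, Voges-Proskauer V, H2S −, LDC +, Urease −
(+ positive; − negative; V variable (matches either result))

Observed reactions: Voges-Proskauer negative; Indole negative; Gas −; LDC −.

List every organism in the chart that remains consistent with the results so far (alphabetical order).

LDC −: excludes 7 organisms — 9 left.
Gas −: excludes 5 organisms — 4 left.
Voges-Proskauer −: all 4 remaining candidates are consistent.
Indole −: excludes Providencia rettgeri — 3 left.

Shigella flexneri, Shigella sonnei, Yersinia enterocolitica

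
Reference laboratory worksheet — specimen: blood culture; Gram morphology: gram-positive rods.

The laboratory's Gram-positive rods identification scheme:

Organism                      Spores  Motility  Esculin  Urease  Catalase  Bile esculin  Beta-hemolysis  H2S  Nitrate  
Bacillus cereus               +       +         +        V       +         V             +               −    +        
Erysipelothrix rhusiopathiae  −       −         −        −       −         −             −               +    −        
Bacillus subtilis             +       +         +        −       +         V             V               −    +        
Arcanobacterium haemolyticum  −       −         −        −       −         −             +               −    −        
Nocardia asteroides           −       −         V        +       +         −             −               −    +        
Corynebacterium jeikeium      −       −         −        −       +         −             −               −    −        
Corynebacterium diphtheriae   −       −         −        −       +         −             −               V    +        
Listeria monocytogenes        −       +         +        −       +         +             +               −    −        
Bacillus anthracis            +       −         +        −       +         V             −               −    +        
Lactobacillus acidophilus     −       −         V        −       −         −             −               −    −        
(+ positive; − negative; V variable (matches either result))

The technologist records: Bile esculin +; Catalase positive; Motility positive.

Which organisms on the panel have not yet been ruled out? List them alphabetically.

Bacillus cereus, Bacillus subtilis, Listeria monocytogenes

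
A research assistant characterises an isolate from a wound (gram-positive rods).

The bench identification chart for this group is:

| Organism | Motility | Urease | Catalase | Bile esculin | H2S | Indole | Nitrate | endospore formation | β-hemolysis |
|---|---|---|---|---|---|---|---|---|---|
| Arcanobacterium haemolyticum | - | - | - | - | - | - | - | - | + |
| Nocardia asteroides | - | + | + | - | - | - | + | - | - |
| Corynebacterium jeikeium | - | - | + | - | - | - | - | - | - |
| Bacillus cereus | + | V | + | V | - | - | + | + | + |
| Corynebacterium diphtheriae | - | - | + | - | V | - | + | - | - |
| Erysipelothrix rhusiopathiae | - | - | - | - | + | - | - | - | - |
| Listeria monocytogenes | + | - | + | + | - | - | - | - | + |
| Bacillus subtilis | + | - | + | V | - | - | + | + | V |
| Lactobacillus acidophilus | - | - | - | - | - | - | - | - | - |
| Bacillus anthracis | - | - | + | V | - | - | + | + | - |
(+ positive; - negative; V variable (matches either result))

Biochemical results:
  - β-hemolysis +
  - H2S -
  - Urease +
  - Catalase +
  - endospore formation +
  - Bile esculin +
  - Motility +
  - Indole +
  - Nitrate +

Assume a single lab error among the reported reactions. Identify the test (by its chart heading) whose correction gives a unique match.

Indole

As reported, no row in the chart matches all 9 reactions.
Reversing Nitrate → still no organism matches.
Reversing endospore formation → still no organism matches.
Reversing Bile esculin → still no organism matches.
Reversing β-hemolysis → still no organism matches.
Reversing H2S → still no organism matches.
Reversing Catalase → still no organism matches.
Reversing Indole (to -) → unique match: Bacillus cereus.
Reversing Urease → still no organism matches.
Reversing Motility → still no organism matches.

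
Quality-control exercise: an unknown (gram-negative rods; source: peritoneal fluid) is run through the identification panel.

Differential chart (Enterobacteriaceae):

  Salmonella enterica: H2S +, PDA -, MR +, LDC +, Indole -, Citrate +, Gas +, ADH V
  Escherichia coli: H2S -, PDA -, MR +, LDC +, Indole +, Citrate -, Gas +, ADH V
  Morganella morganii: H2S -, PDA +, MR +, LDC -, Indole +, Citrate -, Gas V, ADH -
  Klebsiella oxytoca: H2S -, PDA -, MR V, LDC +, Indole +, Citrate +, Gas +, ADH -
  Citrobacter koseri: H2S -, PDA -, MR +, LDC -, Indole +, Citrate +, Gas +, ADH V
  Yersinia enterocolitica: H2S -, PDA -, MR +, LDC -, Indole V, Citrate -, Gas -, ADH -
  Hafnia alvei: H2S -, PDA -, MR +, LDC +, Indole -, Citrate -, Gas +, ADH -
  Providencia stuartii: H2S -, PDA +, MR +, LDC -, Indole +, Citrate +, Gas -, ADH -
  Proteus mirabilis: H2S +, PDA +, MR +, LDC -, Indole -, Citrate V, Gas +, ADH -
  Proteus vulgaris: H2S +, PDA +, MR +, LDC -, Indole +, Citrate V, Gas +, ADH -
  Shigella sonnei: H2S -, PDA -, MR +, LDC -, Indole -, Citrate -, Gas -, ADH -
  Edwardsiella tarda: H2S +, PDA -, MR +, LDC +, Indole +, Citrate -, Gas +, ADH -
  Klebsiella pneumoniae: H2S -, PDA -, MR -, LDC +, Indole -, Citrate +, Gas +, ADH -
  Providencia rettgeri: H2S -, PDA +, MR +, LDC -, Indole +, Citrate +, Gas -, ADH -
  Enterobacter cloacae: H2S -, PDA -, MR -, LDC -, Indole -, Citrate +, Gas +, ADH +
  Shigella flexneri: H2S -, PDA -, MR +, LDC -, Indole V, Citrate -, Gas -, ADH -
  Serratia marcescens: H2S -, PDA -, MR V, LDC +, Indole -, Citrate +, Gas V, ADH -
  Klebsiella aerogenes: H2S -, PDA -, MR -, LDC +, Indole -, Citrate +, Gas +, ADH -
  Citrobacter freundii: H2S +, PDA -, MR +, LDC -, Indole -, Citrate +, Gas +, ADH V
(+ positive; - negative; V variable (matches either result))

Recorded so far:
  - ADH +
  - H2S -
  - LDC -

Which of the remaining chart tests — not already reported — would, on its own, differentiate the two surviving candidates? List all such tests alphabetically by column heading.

LDC -: excludes 8 organisms — 11 left.
ADH +: excludes 8 organisms — 3 left.
H2S -: excludes Citrobacter freundii — 2 left.
Two candidates remain: Citrobacter koseri and Enterobacter cloacae.
  PDA: - vs - — same for both, does not separate.
  MR: Citrobacter koseri +, Enterobacter cloacae - — discriminates.
  Indole: Citrobacter koseri +, Enterobacter cloacae - — discriminates.
  Citrate: + vs + — same for both, does not separate.
  Gas: + vs + — same for both, does not separate.

Indole, MR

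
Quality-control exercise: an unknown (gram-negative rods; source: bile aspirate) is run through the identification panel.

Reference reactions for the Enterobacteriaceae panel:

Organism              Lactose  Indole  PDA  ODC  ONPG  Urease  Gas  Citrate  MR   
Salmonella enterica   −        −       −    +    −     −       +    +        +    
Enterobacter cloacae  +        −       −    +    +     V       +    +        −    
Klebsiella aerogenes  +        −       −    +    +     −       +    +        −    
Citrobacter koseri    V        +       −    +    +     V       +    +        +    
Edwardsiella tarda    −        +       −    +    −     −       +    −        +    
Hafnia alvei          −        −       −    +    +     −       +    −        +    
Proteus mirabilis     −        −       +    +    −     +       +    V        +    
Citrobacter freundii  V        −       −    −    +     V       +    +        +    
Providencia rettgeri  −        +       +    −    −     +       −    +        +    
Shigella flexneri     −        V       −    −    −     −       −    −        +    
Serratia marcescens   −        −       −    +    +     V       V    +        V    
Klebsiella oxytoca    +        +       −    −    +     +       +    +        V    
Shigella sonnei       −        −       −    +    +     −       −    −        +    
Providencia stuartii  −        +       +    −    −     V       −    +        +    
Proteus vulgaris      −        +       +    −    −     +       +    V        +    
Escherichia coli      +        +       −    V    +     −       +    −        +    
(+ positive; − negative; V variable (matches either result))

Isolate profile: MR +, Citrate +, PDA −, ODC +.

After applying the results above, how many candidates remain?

PDA −: excludes Proteus mirabilis, Providencia rettgeri, Providencia stuartii, Proteus vulgaris — 12 left.
ODC +: excludes Citrobacter freundii, Shigella flexneri, Klebsiella oxytoca — 9 left.
MR +: excludes Enterobacter cloacae, Klebsiella aerogenes — 7 left.
Citrate +: excludes Edwardsiella tarda, Hafnia alvei, Shigella sonnei, Escherichia coli — 3 left.
Still consistent: Citrobacter koseri, Salmonella enterica, Serratia marcescens.

3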